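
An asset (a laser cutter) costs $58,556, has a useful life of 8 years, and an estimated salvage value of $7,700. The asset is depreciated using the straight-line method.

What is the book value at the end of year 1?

Depreciable base = $58,556 − $7,700 = $50,856.
Annual expense = $50,856 / 8 = $6,357.
End of year 1: book value $52,199.

$52,199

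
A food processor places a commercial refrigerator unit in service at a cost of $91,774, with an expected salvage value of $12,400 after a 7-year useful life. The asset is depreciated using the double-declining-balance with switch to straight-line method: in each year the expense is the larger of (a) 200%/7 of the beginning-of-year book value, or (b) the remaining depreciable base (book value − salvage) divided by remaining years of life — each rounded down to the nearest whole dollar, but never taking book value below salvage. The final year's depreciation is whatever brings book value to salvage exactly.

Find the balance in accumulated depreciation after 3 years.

$58,328

Depreciable base = $91,774 − $12,400 = $79,374.
Year 1: DB = ⌊$91,774 × 200%/7⌋ = $26,221; SL = ⌊$79,374/7⌋ = $11,339 → take DB $26,221. Book value $65,553.
Year 2: DB = ⌊$65,553 × 200%/7⌋ = $18,729; SL = ⌊$53,153/6⌋ = $8,858 → take DB $18,729. Book value $46,824.
Year 3: DB = ⌊$46,824 × 200%/7⌋ = $13,378; SL = ⌊$34,424/5⌋ = $6,884 → take DB $13,378. Book value $33,446.
Accumulated through year 3 = $91,774 − $33,446 = $58,328.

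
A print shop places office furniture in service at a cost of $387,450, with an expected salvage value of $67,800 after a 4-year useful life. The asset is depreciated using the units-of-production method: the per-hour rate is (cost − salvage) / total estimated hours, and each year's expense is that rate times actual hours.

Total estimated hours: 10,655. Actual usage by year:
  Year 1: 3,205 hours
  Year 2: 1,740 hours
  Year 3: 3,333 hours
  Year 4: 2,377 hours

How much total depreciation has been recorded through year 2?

Depreciable base = $387,450 − $67,800 = $319,650.
Rate = $319,650 / 10,655 hours = $30 per hour.
Year 1: 3,205 × $30 = $96,150. Book value $291,300.
Year 2: 1,740 × $30 = $52,200. Book value $239,100.
Accumulated through year 2 = $387,450 − $239,100 = $148,350.

$148,350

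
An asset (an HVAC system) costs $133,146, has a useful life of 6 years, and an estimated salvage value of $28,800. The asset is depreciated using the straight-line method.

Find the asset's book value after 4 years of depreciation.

Depreciable base = $133,146 − $28,800 = $104,346.
Annual expense = $104,346 / 6 = $17,391.
End of year 1: book value $115,755.
End of year 2: book value $98,364.
End of year 3: book value $80,973.
End of year 4: book value $63,582.

$63,582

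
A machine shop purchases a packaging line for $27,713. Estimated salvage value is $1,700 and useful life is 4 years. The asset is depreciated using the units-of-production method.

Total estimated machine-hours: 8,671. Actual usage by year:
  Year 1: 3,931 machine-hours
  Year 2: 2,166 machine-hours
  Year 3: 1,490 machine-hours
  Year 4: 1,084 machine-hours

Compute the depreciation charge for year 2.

$6,498

Depreciable base = $27,713 − $1,700 = $26,013.
Rate = $26,013 / 8,671 machine-hours = $3 per machine-hour.
Year 1: 3,931 × $3 = $11,793. Book value $15,920.
Year 2: 2,166 × $3 = $6,498. Book value $9,422.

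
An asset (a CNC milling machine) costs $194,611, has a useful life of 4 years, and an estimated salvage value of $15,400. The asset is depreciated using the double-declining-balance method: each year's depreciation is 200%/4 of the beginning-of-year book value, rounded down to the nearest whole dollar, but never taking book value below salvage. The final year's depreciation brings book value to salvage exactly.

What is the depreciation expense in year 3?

$24,326

Depreciable base = $194,611 − $15,400 = $179,211.
Year 1: ⌊$194,611 × 200%/4⌋ = $97,305. Book value $97,306.
Year 2: ⌊$97,306 × 200%/4⌋ = $48,653. Book value $48,653.
Year 3: ⌊$48,653 × 200%/4⌋ = $24,326. Book value $24,327.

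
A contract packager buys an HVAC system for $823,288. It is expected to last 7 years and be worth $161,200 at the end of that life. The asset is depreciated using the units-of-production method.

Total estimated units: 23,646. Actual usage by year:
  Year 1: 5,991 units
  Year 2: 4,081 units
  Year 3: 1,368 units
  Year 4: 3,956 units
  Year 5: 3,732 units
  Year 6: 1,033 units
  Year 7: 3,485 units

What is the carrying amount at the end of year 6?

Depreciable base = $823,288 − $161,200 = $662,088.
Rate = $662,088 / 23,646 units = $28 per unit.
Year 1: 5,991 × $28 = $167,748. Book value $655,540.
Year 2: 4,081 × $28 = $114,268. Book value $541,272.
Year 3: 1,368 × $28 = $38,304. Book value $502,968.
Year 4: 3,956 × $28 = $110,768. Book value $392,200.
Year 5: 3,732 × $28 = $104,496. Book value $287,704.
Year 6: 1,033 × $28 = $28,924. Book value $258,780.

$258,780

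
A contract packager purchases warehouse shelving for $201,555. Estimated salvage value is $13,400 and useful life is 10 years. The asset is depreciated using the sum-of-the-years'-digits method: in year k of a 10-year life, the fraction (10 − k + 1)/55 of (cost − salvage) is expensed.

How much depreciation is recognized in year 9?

Depreciable base = $201,555 − $13,400 = $188,155.
Sum of the years' digits = 10+9+8+7+6+5+4+3+2+1 = 55.
Year 1: $188,155 × 10/55 = $34,210. Book value $167,345.
Year 2: $188,155 × 9/55 = $30,789. Book value $136,556.
Year 3: $188,155 × 8/55 = $27,368. Book value $109,188.
Year 4: $188,155 × 7/55 = $23,947. Book value $85,241.
Year 5: $188,155 × 6/55 = $20,526. Book value $64,715.
Year 6: $188,155 × 5/55 = $17,105. Book value $47,610.
Year 7: $188,155 × 4/55 = $13,684. Book value $33,926.
Year 8: $188,155 × 3/55 = $10,263. Book value $23,663.
Year 9: $188,155 × 2/55 = $6,842. Book value $16,821.

$6,842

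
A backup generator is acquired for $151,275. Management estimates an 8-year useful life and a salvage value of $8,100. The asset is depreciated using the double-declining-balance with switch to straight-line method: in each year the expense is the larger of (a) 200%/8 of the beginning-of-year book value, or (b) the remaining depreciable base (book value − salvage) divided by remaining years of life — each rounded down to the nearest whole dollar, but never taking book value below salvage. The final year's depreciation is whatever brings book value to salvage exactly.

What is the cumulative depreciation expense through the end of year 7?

$133,908

Depreciable base = $151,275 − $8,100 = $143,175.
Year 1: DB = ⌊$151,275 × 200%/8⌋ = $37,818; SL = ⌊$143,175/8⌋ = $17,896 → take DB $37,818. Book value $113,457.
Year 2: DB = ⌊$113,457 × 200%/8⌋ = $28,364; SL = ⌊$105,357/7⌋ = $15,051 → take DB $28,364. Book value $85,093.
Year 3: DB = ⌊$85,093 × 200%/8⌋ = $21,273; SL = ⌊$76,993/6⌋ = $12,832 → take DB $21,273. Book value $63,820.
Year 4: DB = ⌊$63,820 × 200%/8⌋ = $15,955; SL = ⌊$55,720/5⌋ = $11,144 → take DB $15,955. Book value $47,865.
Year 5: DB = ⌊$47,865 × 200%/8⌋ = $11,966; SL = ⌊$39,765/4⌋ = $9,941 → take DB $11,966. Book value $35,899.
Year 6: DB = ⌊$35,899 × 200%/8⌋ = $8,974; SL = ⌊$27,799/3⌋ = $9,266 → take SL $9,266. Book value $26,633.
Year 7: DB = ⌊$26,633 × 200%/8⌋ = $6,658; SL = ⌊$18,533/2⌋ = $9,266 → take SL $9,266. Book value $17,367.
Accumulated through year 7 = $151,275 − $17,367 = $133,908.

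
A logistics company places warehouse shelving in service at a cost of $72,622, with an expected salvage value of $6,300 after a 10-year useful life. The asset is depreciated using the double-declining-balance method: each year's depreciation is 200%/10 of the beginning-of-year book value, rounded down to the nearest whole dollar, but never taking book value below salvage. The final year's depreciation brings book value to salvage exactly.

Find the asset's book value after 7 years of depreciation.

$15,232

Depreciable base = $72,622 − $6,300 = $66,322.
Year 1: ⌊$72,622 × 200%/10⌋ = $14,524. Book value $58,098.
Year 2: ⌊$58,098 × 200%/10⌋ = $11,619. Book value $46,479.
Year 3: ⌊$46,479 × 200%/10⌋ = $9,295. Book value $37,184.
Year 4: ⌊$37,184 × 200%/10⌋ = $7,436. Book value $29,748.
Year 5: ⌊$29,748 × 200%/10⌋ = $5,949. Book value $23,799.
Year 6: ⌊$23,799 × 200%/10⌋ = $4,759. Book value $19,040.
Year 7: ⌊$19,040 × 200%/10⌋ = $3,808. Book value $15,232.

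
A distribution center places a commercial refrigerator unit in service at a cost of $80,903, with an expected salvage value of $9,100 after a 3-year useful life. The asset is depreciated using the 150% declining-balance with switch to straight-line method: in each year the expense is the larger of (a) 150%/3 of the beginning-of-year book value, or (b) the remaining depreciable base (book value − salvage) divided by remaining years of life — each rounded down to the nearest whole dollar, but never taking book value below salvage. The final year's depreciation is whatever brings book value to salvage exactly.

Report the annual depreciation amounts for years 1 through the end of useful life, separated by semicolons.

$40,451; $20,226; $11,126

Depreciable base = $80,903 − $9,100 = $71,803.
Year 1: DB = ⌊$80,903 × 150%/3⌋ = $40,451; SL = ⌊$71,803/3⌋ = $23,934 → take DB $40,451. Book value $40,452.
Year 2: DB = ⌊$40,452 × 150%/3⌋ = $20,226; SL = ⌊$31,352/2⌋ = $15,676 → take DB $20,226. Book value $20,226.
Year 3 (final): $20,226 − $9,100 = $11,126. Book value $9,100.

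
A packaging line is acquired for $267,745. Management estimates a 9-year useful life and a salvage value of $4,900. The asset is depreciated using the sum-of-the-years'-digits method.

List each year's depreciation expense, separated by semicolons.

Depreciable base = $267,745 − $4,900 = $262,845.
Sum of the years' digits = 9+8+7+6+5+4+3+2+1 = 45.
Year 1: $262,845 × 9/45 = $52,569. Book value $215,176.
Year 2: $262,845 × 8/45 = $46,728. Book value $168,448.
Year 3: $262,845 × 7/45 = $40,887. Book value $127,561.
Year 4: $262,845 × 6/45 = $35,046. Book value $92,515.
Year 5: $262,845 × 5/45 = $29,205. Book value $63,310.
Year 6: $262,845 × 4/45 = $23,364. Book value $39,946.
Year 7: $262,845 × 3/45 = $17,523. Book value $22,423.
Year 8: $262,845 × 2/45 = $11,682. Book value $10,741.
Year 9: $262,845 × 1/45 = $5,841. Book value $4,900.

$52,569; $46,728; $40,887; $35,046; $29,205; $23,364; $17,523; $11,682; $5,841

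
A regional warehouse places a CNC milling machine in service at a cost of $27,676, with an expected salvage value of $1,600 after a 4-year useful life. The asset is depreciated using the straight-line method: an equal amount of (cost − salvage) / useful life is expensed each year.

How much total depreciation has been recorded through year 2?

$13,038

Depreciable base = $27,676 − $1,600 = $26,076.
Annual expense = $26,076 / 4 = $6,519.
End of year 1: book value $21,157.
End of year 2: book value $14,638.
Accumulated through year 2 = $27,676 − $14,638 = $13,038.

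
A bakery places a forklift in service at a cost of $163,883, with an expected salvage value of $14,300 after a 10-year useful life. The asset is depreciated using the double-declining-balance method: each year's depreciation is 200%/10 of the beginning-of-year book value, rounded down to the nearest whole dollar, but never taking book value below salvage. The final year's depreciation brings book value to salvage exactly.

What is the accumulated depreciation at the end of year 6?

Depreciable base = $163,883 − $14,300 = $149,583.
Year 1: ⌊$163,883 × 200%/10⌋ = $32,776. Book value $131,107.
Year 2: ⌊$131,107 × 200%/10⌋ = $26,221. Book value $104,886.
Year 3: ⌊$104,886 × 200%/10⌋ = $20,977. Book value $83,909.
Year 4: ⌊$83,909 × 200%/10⌋ = $16,781. Book value $67,128.
Year 5: ⌊$67,128 × 200%/10⌋ = $13,425. Book value $53,703.
Year 6: ⌊$53,703 × 200%/10⌋ = $10,740. Book value $42,963.
Accumulated through year 6 = $163,883 − $42,963 = $120,920.

$120,920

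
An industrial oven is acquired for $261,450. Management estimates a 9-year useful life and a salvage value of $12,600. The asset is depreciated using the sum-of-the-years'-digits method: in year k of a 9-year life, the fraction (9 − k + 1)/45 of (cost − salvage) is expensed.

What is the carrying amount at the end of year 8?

$18,130

Depreciable base = $261,450 − $12,600 = $248,850.
Sum of the years' digits = 9+8+7+6+5+4+3+2+1 = 45.
Year 1: $248,850 × 9/45 = $49,770. Book value $211,680.
Year 2: $248,850 × 8/45 = $44,240. Book value $167,440.
Year 3: $248,850 × 7/45 = $38,710. Book value $128,730.
Year 4: $248,850 × 6/45 = $33,180. Book value $95,550.
Year 5: $248,850 × 5/45 = $27,650. Book value $67,900.
Year 6: $248,850 × 4/45 = $22,120. Book value $45,780.
Year 7: $248,850 × 3/45 = $16,590. Book value $29,190.
Year 8: $248,850 × 2/45 = $11,060. Book value $18,130.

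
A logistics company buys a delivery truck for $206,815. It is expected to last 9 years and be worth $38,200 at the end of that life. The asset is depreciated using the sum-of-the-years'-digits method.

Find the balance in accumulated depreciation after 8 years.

$164,868

Depreciable base = $206,815 − $38,200 = $168,615.
Sum of the years' digits = 9+8+7+6+5+4+3+2+1 = 45.
Year 1: $168,615 × 9/45 = $33,723. Book value $173,092.
Year 2: $168,615 × 8/45 = $29,976. Book value $143,116.
Year 3: $168,615 × 7/45 = $26,229. Book value $116,887.
Year 4: $168,615 × 6/45 = $22,482. Book value $94,405.
Year 5: $168,615 × 5/45 = $18,735. Book value $75,670.
Year 6: $168,615 × 4/45 = $14,988. Book value $60,682.
Year 7: $168,615 × 3/45 = $11,241. Book value $49,441.
Year 8: $168,615 × 2/45 = $7,494. Book value $41,947.
Accumulated through year 8 = $206,815 − $41,947 = $164,868.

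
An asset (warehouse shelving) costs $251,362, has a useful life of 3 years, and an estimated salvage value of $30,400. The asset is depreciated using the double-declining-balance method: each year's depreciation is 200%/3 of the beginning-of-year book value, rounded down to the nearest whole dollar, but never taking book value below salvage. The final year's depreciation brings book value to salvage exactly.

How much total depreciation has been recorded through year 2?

Depreciable base = $251,362 − $30,400 = $220,962.
Year 1: ⌊$251,362 × 200%/3⌋ = $167,574. Book value $83,788.
Year 2: ⌊$83,788 × 200%/3⌋ = $55,858, capped at $53,388. Book value $30,400.
Accumulated through year 2 = $251,362 − $30,400 = $220,962.

$220,962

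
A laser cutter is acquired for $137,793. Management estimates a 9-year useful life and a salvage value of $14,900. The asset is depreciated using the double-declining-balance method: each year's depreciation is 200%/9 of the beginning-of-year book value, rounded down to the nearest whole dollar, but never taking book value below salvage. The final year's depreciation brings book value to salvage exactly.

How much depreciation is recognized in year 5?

Depreciable base = $137,793 − $14,900 = $122,893.
Year 1: ⌊$137,793 × 200%/9⌋ = $30,620. Book value $107,173.
Year 2: ⌊$107,173 × 200%/9⌋ = $23,816. Book value $83,357.
Year 3: ⌊$83,357 × 200%/9⌋ = $18,523. Book value $64,834.
Year 4: ⌊$64,834 × 200%/9⌋ = $14,407. Book value $50,427.
Year 5: ⌊$50,427 × 200%/9⌋ = $11,206. Book value $39,221.

$11,206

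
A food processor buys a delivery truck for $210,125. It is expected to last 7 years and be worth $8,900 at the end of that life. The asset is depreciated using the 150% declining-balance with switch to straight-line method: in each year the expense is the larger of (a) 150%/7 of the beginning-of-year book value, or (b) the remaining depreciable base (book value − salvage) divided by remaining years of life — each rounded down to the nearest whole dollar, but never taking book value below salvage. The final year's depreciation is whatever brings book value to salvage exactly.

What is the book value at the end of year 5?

Depreciable base = $210,125 − $8,900 = $201,225.
Year 1: DB = ⌊$210,125 × 150%/7⌋ = $45,026; SL = ⌊$201,225/7⌋ = $28,746 → take DB $45,026. Book value $165,099.
Year 2: DB = ⌊$165,099 × 150%/7⌋ = $35,378; SL = ⌊$156,199/6⌋ = $26,033 → take DB $35,378. Book value $129,721.
Year 3: DB = ⌊$129,721 × 150%/7⌋ = $27,797; SL = ⌊$120,821/5⌋ = $24,164 → take DB $27,797. Book value $101,924.
Year 4: DB = ⌊$101,924 × 150%/7⌋ = $21,840; SL = ⌊$93,024/4⌋ = $23,256 → take SL $23,256. Book value $78,668.
Year 5: DB = ⌊$78,668 × 150%/7⌋ = $16,857; SL = ⌊$69,768/3⌋ = $23,256 → take SL $23,256. Book value $55,412.

$55,412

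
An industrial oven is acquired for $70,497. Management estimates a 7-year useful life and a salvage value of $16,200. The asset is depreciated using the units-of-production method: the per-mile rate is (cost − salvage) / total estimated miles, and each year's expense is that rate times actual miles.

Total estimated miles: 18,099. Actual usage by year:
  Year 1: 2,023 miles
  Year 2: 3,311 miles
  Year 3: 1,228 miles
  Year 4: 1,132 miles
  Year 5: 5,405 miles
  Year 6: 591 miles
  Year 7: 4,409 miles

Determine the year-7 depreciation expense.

$13,227

Depreciable base = $70,497 − $16,200 = $54,297.
Rate = $54,297 / 18,099 miles = $3 per mile.
Year 1: 2,023 × $3 = $6,069. Book value $64,428.
Year 2: 3,311 × $3 = $9,933. Book value $54,495.
Year 3: 1,228 × $3 = $3,684. Book value $50,811.
Year 4: 1,132 × $3 = $3,396. Book value $47,415.
Year 5: 5,405 × $3 = $16,215. Book value $31,200.
Year 6: 591 × $3 = $1,773. Book value $29,427.
Year 7: 4,409 × $3 = $13,227. Book value $16,200.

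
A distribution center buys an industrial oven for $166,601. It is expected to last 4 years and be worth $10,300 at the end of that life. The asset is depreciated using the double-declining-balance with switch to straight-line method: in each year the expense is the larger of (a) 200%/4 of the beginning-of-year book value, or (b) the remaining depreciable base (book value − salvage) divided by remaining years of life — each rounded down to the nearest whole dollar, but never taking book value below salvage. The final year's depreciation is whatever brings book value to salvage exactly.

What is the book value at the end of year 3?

$20,826

Depreciable base = $166,601 − $10,300 = $156,301.
Year 1: DB = ⌊$166,601 × 200%/4⌋ = $83,300; SL = ⌊$156,301/4⌋ = $39,075 → take DB $83,300. Book value $83,301.
Year 2: DB = ⌊$83,301 × 200%/4⌋ = $41,650; SL = ⌊$73,001/3⌋ = $24,333 → take DB $41,650. Book value $41,651.
Year 3: DB = ⌊$41,651 × 200%/4⌋ = $20,825; SL = ⌊$31,351/2⌋ = $15,675 → take DB $20,825. Book value $20,826.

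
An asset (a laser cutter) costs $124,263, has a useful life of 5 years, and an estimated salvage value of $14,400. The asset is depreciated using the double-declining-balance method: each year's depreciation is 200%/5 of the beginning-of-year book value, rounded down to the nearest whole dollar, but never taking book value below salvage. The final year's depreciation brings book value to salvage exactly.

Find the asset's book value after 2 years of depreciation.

Depreciable base = $124,263 − $14,400 = $109,863.
Year 1: ⌊$124,263 × 200%/5⌋ = $49,705. Book value $74,558.
Year 2: ⌊$74,558 × 200%/5⌋ = $29,823. Book value $44,735.

$44,735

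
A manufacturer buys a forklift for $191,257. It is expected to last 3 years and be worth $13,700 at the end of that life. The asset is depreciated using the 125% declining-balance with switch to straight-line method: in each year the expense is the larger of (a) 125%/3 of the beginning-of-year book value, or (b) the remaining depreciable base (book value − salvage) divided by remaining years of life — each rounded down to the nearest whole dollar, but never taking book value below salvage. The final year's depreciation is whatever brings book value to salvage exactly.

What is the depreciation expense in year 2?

Depreciable base = $191,257 − $13,700 = $177,557.
Year 1: DB = ⌊$191,257 × 125%/3⌋ = $79,690; SL = ⌊$177,557/3⌋ = $59,185 → take DB $79,690. Book value $111,567.
Year 2: DB = ⌊$111,567 × 125%/3⌋ = $46,486; SL = ⌊$97,867/2⌋ = $48,933 → take SL $48,933. Book value $62,634.

$48,933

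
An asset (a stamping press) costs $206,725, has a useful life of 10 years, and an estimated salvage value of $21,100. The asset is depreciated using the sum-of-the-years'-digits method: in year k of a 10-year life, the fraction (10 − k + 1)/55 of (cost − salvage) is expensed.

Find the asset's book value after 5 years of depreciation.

$71,725

Depreciable base = $206,725 − $21,100 = $185,625.
Sum of the years' digits = 10+9+8+7+6+5+4+3+2+1 = 55.
Year 1: $185,625 × 10/55 = $33,750. Book value $172,975.
Year 2: $185,625 × 9/55 = $30,375. Book value $142,600.
Year 3: $185,625 × 8/55 = $27,000. Book value $115,600.
Year 4: $185,625 × 7/55 = $23,625. Book value $91,975.
Year 5: $185,625 × 6/55 = $20,250. Book value $71,725.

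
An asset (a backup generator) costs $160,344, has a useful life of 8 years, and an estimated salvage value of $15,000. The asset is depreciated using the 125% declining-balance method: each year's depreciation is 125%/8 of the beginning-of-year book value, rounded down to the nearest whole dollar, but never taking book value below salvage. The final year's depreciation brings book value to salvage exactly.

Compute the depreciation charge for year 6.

$10,714

Depreciable base = $160,344 − $15,000 = $145,344.
Year 1: ⌊$160,344 × 125%/8⌋ = $25,053. Book value $135,291.
Year 2: ⌊$135,291 × 125%/8⌋ = $21,139. Book value $114,152.
Year 3: ⌊$114,152 × 125%/8⌋ = $17,836. Book value $96,316.
Year 4: ⌊$96,316 × 125%/8⌋ = $15,049. Book value $81,267.
Year 5: ⌊$81,267 × 125%/8⌋ = $12,697. Book value $68,570.
Year 6: ⌊$68,570 × 125%/8⌋ = $10,714. Book value $57,856.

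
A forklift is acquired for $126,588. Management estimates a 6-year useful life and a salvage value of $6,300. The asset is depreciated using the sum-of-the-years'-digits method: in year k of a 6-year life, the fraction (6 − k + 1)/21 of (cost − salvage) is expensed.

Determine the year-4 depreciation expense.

$17,184

Depreciable base = $126,588 − $6,300 = $120,288.
Sum of the years' digits = 6+5+4+3+2+1 = 21.
Year 1: $120,288 × 6/21 = $34,368. Book value $92,220.
Year 2: $120,288 × 5/21 = $28,640. Book value $63,580.
Year 3: $120,288 × 4/21 = $22,912. Book value $40,668.
Year 4: $120,288 × 3/21 = $17,184. Book value $23,484.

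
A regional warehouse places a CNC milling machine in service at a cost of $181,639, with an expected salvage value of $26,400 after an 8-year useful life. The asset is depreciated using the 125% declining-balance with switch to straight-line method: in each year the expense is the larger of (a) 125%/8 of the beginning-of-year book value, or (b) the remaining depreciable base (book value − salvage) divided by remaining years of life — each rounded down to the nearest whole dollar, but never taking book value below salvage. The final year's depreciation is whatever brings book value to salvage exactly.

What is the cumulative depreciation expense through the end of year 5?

$105,994

Depreciable base = $181,639 − $26,400 = $155,239.
Year 1: DB = ⌊$181,639 × 125%/8⌋ = $28,381; SL = ⌊$155,239/8⌋ = $19,404 → take DB $28,381. Book value $153,258.
Year 2: DB = ⌊$153,258 × 125%/8⌋ = $23,946; SL = ⌊$126,858/7⌋ = $18,122 → take DB $23,946. Book value $129,312.
Year 3: DB = ⌊$129,312 × 125%/8⌋ = $20,205; SL = ⌊$102,912/6⌋ = $17,152 → take DB $20,205. Book value $109,107.
Year 4: DB = ⌊$109,107 × 125%/8⌋ = $17,047; SL = ⌊$82,707/5⌋ = $16,541 → take DB $17,047. Book value $92,060.
Year 5: DB = ⌊$92,060 × 125%/8⌋ = $14,384; SL = ⌊$65,660/4⌋ = $16,415 → take SL $16,415. Book value $75,645.
Accumulated through year 5 = $181,639 − $75,645 = $105,994.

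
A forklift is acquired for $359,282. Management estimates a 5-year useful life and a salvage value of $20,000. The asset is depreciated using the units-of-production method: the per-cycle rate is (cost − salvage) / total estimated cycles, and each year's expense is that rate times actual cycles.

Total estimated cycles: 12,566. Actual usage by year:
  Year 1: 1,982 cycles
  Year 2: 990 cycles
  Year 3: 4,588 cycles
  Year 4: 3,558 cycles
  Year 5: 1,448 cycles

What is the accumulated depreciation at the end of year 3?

Depreciable base = $359,282 − $20,000 = $339,282.
Rate = $339,282 / 12,566 cycles = $27 per cycle.
Year 1: 1,982 × $27 = $53,514. Book value $305,768.
Year 2: 990 × $27 = $26,730. Book value $279,038.
Year 3: 4,588 × $27 = $123,876. Book value $155,162.
Accumulated through year 3 = $359,282 − $155,162 = $204,120.

$204,120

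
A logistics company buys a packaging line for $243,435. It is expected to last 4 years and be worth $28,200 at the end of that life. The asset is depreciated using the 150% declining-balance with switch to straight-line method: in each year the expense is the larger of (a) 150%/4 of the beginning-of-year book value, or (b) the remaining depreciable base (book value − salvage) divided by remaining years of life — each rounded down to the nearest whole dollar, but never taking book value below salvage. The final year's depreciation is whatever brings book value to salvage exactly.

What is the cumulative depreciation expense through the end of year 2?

Depreciable base = $243,435 − $28,200 = $215,235.
Year 1: DB = ⌊$243,435 × 150%/4⌋ = $91,288; SL = ⌊$215,235/4⌋ = $53,808 → take DB $91,288. Book value $152,147.
Year 2: DB = ⌊$152,147 × 150%/4⌋ = $57,055; SL = ⌊$123,947/3⌋ = $41,315 → take DB $57,055. Book value $95,092.
Accumulated through year 2 = $243,435 − $95,092 = $148,343.

$148,343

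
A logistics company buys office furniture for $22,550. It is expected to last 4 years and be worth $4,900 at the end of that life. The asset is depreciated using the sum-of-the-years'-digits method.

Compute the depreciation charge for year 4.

$1,765

Depreciable base = $22,550 − $4,900 = $17,650.
Sum of the years' digits = 4+3+2+1 = 10.
Year 1: $17,650 × 4/10 = $7,060. Book value $15,490.
Year 2: $17,650 × 3/10 = $5,295. Book value $10,195.
Year 3: $17,650 × 2/10 = $3,530. Book value $6,665.
Year 4: $17,650 × 1/10 = $1,765. Book value $4,900.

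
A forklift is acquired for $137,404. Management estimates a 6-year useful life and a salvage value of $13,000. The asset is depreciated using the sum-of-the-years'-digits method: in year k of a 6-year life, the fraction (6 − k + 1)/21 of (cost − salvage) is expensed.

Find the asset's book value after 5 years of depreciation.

$18,924

Depreciable base = $137,404 − $13,000 = $124,404.
Sum of the years' digits = 6+5+4+3+2+1 = 21.
Year 1: $124,404 × 6/21 = $35,544. Book value $101,860.
Year 2: $124,404 × 5/21 = $29,620. Book value $72,240.
Year 3: $124,404 × 4/21 = $23,696. Book value $48,544.
Year 4: $124,404 × 3/21 = $17,772. Book value $30,772.
Year 5: $124,404 × 2/21 = $11,848. Book value $18,924.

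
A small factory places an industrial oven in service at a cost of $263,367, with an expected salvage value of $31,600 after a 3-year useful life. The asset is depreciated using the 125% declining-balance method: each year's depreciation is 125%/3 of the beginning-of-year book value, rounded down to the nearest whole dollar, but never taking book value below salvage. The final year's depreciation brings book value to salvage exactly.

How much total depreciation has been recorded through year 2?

$173,748

Depreciable base = $263,367 − $31,600 = $231,767.
Year 1: ⌊$263,367 × 125%/3⌋ = $109,736. Book value $153,631.
Year 2: ⌊$153,631 × 125%/3⌋ = $64,012. Book value $89,619.
Accumulated through year 2 = $263,367 − $89,619 = $173,748.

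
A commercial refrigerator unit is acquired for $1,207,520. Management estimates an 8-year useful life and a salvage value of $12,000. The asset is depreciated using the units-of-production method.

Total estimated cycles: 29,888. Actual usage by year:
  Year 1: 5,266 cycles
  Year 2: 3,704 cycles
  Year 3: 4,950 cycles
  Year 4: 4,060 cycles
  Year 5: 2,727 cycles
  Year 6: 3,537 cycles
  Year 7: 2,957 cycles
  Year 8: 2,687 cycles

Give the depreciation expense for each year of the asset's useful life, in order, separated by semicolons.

$210,640; $148,160; $198,000; $162,400; $109,080; $141,480; $118,280; $107,480

Depreciable base = $1,207,520 − $12,000 = $1,195,520.
Rate = $1,195,520 / 29,888 cycles = $40 per cycle.
Year 1: 5,266 × $40 = $210,640. Book value $996,880.
Year 2: 3,704 × $40 = $148,160. Book value $848,720.
Year 3: 4,950 × $40 = $198,000. Book value $650,720.
Year 4: 4,060 × $40 = $162,400. Book value $488,320.
Year 5: 2,727 × $40 = $109,080. Book value $379,240.
Year 6: 3,537 × $40 = $141,480. Book value $237,760.
Year 7: 2,957 × $40 = $118,280. Book value $119,480.
Year 8: 2,687 × $40 = $107,480. Book value $12,000.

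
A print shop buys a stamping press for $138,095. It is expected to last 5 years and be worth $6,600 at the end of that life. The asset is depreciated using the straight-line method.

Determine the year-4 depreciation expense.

$26,299

Depreciable base = $138,095 − $6,600 = $131,495.
Annual expense = $131,495 / 5 = $26,299.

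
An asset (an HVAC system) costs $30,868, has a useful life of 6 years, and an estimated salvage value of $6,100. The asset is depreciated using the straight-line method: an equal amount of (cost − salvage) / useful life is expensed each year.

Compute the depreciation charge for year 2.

Depreciable base = $30,868 − $6,100 = $24,768.
Annual expense = $24,768 / 6 = $4,128.

$4,128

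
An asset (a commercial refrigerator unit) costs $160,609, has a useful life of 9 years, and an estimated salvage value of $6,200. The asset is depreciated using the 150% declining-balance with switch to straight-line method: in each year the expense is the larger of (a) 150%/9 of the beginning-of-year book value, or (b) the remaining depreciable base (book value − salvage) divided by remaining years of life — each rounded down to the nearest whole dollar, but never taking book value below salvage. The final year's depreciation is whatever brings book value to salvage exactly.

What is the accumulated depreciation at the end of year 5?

$97,405

Depreciable base = $160,609 − $6,200 = $154,409.
Year 1: DB = ⌊$160,609 × 150%/9⌋ = $26,768; SL = ⌊$154,409/9⌋ = $17,156 → take DB $26,768. Book value $133,841.
Year 2: DB = ⌊$133,841 × 150%/9⌋ = $22,306; SL = ⌊$127,641/8⌋ = $15,955 → take DB $22,306. Book value $111,535.
Year 3: DB = ⌊$111,535 × 150%/9⌋ = $18,589; SL = ⌊$105,335/7⌋ = $15,047 → take DB $18,589. Book value $92,946.
Year 4: DB = ⌊$92,946 × 150%/9⌋ = $15,491; SL = ⌊$86,746/6⌋ = $14,457 → take DB $15,491. Book value $77,455.
Year 5: DB = ⌊$77,455 × 150%/9⌋ = $12,909; SL = ⌊$71,255/5⌋ = $14,251 → take SL $14,251. Book value $63,204.
Accumulated through year 5 = $160,609 − $63,204 = $97,405.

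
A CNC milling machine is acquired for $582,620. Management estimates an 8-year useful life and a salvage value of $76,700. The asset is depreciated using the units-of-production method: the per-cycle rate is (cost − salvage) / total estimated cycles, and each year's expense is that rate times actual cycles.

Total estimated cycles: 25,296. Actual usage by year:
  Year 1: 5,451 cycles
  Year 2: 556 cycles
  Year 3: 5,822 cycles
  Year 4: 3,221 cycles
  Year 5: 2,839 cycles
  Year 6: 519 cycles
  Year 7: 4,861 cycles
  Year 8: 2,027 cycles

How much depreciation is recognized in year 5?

$56,780

Depreciable base = $582,620 − $76,700 = $505,920.
Rate = $505,920 / 25,296 cycles = $20 per cycle.
Year 1: 5,451 × $20 = $109,020. Book value $473,600.
Year 2: 556 × $20 = $11,120. Book value $462,480.
Year 3: 5,822 × $20 = $116,440. Book value $346,040.
Year 4: 3,221 × $20 = $64,420. Book value $281,620.
Year 5: 2,839 × $20 = $56,780. Book value $224,840.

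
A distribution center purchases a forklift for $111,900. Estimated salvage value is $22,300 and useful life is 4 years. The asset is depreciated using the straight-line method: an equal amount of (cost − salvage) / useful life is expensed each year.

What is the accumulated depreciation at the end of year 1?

Depreciable base = $111,900 − $22,300 = $89,600.
Annual expense = $89,600 / 4 = $22,400.
End of year 1: book value $89,500.
Accumulated through year 1 = $111,900 − $89,500 = $22,400.

$22,400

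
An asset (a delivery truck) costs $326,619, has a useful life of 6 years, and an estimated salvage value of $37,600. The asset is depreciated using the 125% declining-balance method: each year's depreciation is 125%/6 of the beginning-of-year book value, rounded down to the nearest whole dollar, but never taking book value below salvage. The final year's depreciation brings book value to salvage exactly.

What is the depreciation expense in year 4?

$33,762

Depreciable base = $326,619 − $37,600 = $289,019.
Year 1: ⌊$326,619 × 125%/6⌋ = $68,045. Book value $258,574.
Year 2: ⌊$258,574 × 125%/6⌋ = $53,869. Book value $204,705.
Year 3: ⌊$204,705 × 125%/6⌋ = $42,646. Book value $162,059.
Year 4: ⌊$162,059 × 125%/6⌋ = $33,762. Book value $128,297.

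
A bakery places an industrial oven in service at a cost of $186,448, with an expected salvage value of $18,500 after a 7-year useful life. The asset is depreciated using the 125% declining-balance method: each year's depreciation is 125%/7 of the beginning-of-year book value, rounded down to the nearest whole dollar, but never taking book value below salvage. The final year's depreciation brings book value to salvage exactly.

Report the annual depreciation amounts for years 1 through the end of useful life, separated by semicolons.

Depreciable base = $186,448 − $18,500 = $167,948.
Year 1: ⌊$186,448 × 125%/7⌋ = $33,294. Book value $153,154.
Year 2: ⌊$153,154 × 125%/7⌋ = $27,348. Book value $125,806.
Year 3: ⌊$125,806 × 125%/7⌋ = $22,465. Book value $103,341.
Year 4: ⌊$103,341 × 125%/7⌋ = $18,453. Book value $84,888.
Year 5: ⌊$84,888 × 125%/7⌋ = $15,158. Book value $69,730.
Year 6: ⌊$69,730 × 125%/7⌋ = $12,451. Book value $57,279.
Year 7 (final): $57,279 − $18,500 = $38,779. Book value $18,500.

$33,294; $27,348; $22,465; $18,453; $15,158; $12,451; $38,779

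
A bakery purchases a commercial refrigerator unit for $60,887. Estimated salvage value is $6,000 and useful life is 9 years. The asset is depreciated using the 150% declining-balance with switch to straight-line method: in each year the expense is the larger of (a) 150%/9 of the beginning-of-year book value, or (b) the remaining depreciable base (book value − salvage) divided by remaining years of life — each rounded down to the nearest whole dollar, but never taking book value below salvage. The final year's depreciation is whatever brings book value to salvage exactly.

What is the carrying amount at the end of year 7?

$15,236

Depreciable base = $60,887 − $6,000 = $54,887.
Year 1: DB = ⌊$60,887 × 150%/9⌋ = $10,147; SL = ⌊$54,887/9⌋ = $6,098 → take DB $10,147. Book value $50,740.
Year 2: DB = ⌊$50,740 × 150%/9⌋ = $8,456; SL = ⌊$44,740/8⌋ = $5,592 → take DB $8,456. Book value $42,284.
Year 3: DB = ⌊$42,284 × 150%/9⌋ = $7,047; SL = ⌊$36,284/7⌋ = $5,183 → take DB $7,047. Book value $35,237.
Year 4: DB = ⌊$35,237 × 150%/9⌋ = $5,872; SL = ⌊$29,237/6⌋ = $4,872 → take DB $5,872. Book value $29,365.
Year 5: DB = ⌊$29,365 × 150%/9⌋ = $4,894; SL = ⌊$23,365/5⌋ = $4,673 → take DB $4,894. Book value $24,471.
Year 6: DB = ⌊$24,471 × 150%/9⌋ = $4,078; SL = ⌊$18,471/4⌋ = $4,617 → take SL $4,617. Book value $19,854.
Year 7: DB = ⌊$19,854 × 150%/9⌋ = $3,309; SL = ⌊$13,854/3⌋ = $4,618 → take SL $4,618. Book value $15,236.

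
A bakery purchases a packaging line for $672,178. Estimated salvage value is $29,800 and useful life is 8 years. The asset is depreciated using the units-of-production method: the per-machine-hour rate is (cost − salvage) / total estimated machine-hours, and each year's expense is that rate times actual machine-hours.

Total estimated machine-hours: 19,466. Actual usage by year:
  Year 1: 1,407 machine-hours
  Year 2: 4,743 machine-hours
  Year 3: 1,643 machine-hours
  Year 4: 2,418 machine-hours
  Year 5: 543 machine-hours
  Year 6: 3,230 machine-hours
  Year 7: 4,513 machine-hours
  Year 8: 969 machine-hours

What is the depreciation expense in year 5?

Depreciable base = $672,178 − $29,800 = $642,378.
Rate = $642,378 / 19,466 machine-hours = $33 per machine-hour.
Year 1: 1,407 × $33 = $46,431. Book value $625,747.
Year 2: 4,743 × $33 = $156,519. Book value $469,228.
Year 3: 1,643 × $33 = $54,219. Book value $415,009.
Year 4: 2,418 × $33 = $79,794. Book value $335,215.
Year 5: 543 × $33 = $17,919. Book value $317,296.

$17,919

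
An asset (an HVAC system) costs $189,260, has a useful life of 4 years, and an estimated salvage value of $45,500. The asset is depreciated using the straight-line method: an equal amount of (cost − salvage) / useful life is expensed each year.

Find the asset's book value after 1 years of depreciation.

Depreciable base = $189,260 − $45,500 = $143,760.
Annual expense = $143,760 / 4 = $35,940.
End of year 1: book value $153,320.

$153,320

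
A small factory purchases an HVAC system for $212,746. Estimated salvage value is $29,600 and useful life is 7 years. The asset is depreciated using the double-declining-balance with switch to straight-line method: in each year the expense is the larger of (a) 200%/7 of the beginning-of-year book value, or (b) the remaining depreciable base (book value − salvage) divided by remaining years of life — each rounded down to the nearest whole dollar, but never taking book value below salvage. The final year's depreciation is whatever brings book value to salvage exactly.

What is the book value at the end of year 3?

$77,533

Depreciable base = $212,746 − $29,600 = $183,146.
Year 1: DB = ⌊$212,746 × 200%/7⌋ = $60,784; SL = ⌊$183,146/7⌋ = $26,163 → take DB $60,784. Book value $151,962.
Year 2: DB = ⌊$151,962 × 200%/7⌋ = $43,417; SL = ⌊$122,362/6⌋ = $20,393 → take DB $43,417. Book value $108,545.
Year 3: DB = ⌊$108,545 × 200%/7⌋ = $31,012; SL = ⌊$78,945/5⌋ = $15,789 → take DB $31,012. Book value $77,533.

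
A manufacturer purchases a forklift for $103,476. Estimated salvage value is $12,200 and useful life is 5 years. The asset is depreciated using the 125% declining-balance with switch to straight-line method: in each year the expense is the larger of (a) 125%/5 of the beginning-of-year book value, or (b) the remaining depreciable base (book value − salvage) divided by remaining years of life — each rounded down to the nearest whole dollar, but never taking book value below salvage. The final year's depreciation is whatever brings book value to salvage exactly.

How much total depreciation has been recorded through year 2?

Depreciable base = $103,476 − $12,200 = $91,276.
Year 1: DB = ⌊$103,476 × 125%/5⌋ = $25,869; SL = ⌊$91,276/5⌋ = $18,255 → take DB $25,869. Book value $77,607.
Year 2: DB = ⌊$77,607 × 125%/5⌋ = $19,401; SL = ⌊$65,407/4⌋ = $16,351 → take DB $19,401. Book value $58,206.
Accumulated through year 2 = $103,476 − $58,206 = $45,270.

$45,270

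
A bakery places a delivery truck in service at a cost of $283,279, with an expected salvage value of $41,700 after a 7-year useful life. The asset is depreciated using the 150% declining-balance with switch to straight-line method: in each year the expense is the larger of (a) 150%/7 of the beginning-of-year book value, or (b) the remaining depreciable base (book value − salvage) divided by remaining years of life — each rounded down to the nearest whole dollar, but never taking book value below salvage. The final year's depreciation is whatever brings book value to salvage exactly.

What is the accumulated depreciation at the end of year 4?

$175,315

Depreciable base = $283,279 − $41,700 = $241,579.
Year 1: DB = ⌊$283,279 × 150%/7⌋ = $60,702; SL = ⌊$241,579/7⌋ = $34,511 → take DB $60,702. Book value $222,577.
Year 2: DB = ⌊$222,577 × 150%/7⌋ = $47,695; SL = ⌊$180,877/6⌋ = $30,146 → take DB $47,695. Book value $174,882.
Year 3: DB = ⌊$174,882 × 150%/7⌋ = $37,474; SL = ⌊$133,182/5⌋ = $26,636 → take DB $37,474. Book value $137,408.
Year 4: DB = ⌊$137,408 × 150%/7⌋ = $29,444; SL = ⌊$95,708/4⌋ = $23,927 → take DB $29,444. Book value $107,964.
Accumulated through year 4 = $283,279 − $107,964 = $175,315.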